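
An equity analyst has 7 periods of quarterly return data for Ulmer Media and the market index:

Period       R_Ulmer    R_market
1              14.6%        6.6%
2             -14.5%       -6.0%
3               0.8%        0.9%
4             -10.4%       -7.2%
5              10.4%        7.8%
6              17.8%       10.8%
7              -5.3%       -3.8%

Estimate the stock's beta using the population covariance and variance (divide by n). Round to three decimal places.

1.713

Mean R_i = (14.6 − 14.5 + 0.8 − 10.4 + 10.4 + 17.8 − 5.3) / 7 = 1.9143%
Mean R_m = (6.6 − 6.0 + 0.9 − 7.2 + 7.8 + 10.8 − 3.8) / 7 = 1.3000%
Σ(R_i − R̄_i)(R_m − R̄_m) = 535.0400  ⇒  Cov = 535.0400 / 7 = 76.4343
Σ(R_m − R̄_m)² = 312.3000  ⇒  Var(R_m) = 312.3000 / 7 = 44.6143
β = Cov / Var(R_m) = 76.4343 / 44.6143 = 1.7132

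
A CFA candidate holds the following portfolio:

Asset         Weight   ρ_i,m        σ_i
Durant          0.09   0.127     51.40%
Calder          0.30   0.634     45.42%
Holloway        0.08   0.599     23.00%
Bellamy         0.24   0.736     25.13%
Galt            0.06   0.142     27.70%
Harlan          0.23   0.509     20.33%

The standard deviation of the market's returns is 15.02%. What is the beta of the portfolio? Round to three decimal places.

1.157

β_Durant = 0.127 × 51.40% / 15.02% = 0.4346
β_Calder = 0.634 × 45.42% / 15.02% = 1.9172
β_Holloway = 0.599 × 23.00% / 15.02% = 0.9172
β_Bellamy = 0.736 × 25.13% / 15.02% = 1.2314
β_Galt = 0.142 × 27.70% / 15.02% = 0.2619
β_Harlan = 0.509 × 20.33% / 15.02% = 0.6889
β_P = Σ w_i β_i = 0.09×0.4346 + 0.30×1.9172 + 0.08×0.9172 + 0.24×1.2314 + 0.06×0.2619 + 0.23×0.6889 = 1.1573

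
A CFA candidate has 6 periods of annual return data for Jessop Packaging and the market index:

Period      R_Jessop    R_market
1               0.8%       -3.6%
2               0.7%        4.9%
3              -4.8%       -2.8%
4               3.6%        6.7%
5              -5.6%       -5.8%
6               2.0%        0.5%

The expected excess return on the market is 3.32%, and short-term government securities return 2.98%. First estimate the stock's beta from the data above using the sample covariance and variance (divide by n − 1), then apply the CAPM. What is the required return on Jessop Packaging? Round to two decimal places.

4.90%

Mean R_i = (0.8 + 0.7 − 4.8 + 3.6 − 5.6 + 2.0) / 6 = -0.5500%
Mean R_m = (-3.6 + 4.9 − 2.8 + 6.7 − 5.8 + 0.5) / 6 = -0.0167%
Σ(R_i − R̄_i)(R_m − R̄_m) = 71.5350  ⇒  Cov = 71.5350 / 5 = 14.3070
Σ(R_m − R̄_m)² = 123.5883  ⇒  Var(R_m) = 123.5883 / 5 = 24.7177
β = Cov / Var(R_m) = 14.3070 / 24.7177 = 0.5788
E(R) = R_f + β × MRP = 2.98% + 0.5788 × 3.32% = 4.90%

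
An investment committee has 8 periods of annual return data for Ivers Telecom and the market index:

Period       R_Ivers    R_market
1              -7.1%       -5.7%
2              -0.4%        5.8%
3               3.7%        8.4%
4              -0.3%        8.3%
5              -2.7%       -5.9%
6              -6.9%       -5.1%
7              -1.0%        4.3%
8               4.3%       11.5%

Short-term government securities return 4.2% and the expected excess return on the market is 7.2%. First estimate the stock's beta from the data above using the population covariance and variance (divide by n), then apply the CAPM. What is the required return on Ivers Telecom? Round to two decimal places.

8.03%

Mean R_i = (-7.1 − 0.4 + 3.7 − 0.3 − 2.7 − 6.9 − 1.0 + 4.3) / 8 = -1.3000%
Mean R_m = (-5.7 + 5.8 + 8.4 + 8.3 − 5.9 − 5.1 + 4.3 + 11.5) / 8 = 2.7000%
Σ(R_i − R̄_i)(R_m − R̄_m) = 191.0900  ⇒  Cov = 191.0900 / 8 = 23.8863
Σ(R_m − R̄_m)² = 358.8200  ⇒  Var(R_m) = 358.8200 / 8 = 44.8525
β = Cov / Var(R_m) = 23.8863 / 44.8525 = 0.5326
E(R) = R_f + β × MRP = 4.2% + 0.5326 × 7.2% = 8.03%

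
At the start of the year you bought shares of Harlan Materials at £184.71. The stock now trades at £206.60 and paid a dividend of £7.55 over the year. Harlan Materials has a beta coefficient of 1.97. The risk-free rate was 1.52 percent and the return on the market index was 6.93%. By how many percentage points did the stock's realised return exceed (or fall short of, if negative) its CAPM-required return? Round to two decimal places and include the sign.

+3.76%

Realised HPR = (P1 + D1 − P0) / P0 = (206.60 + 7.55 − 184.71) / 184.71 = 29.44 / 184.71 = 15.9385%
MRP = 6.93% − 1.52% = 5.41%
CAPM required = R_f + β·MRP = 1.52% + 1.97 × 5.41% = 12.1777%
α = realised − required = 15.9385% − 12.1777% = +3.76%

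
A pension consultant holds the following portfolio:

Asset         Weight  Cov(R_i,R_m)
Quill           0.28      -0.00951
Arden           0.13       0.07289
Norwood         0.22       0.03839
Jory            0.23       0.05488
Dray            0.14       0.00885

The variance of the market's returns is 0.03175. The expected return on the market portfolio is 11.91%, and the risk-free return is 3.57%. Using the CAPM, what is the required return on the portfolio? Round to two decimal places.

β_Quill = -0.00951 / 0.03175 = -0.2995
β_Arden = 0.07289 / 0.03175 = 2.2957
β_Norwood = 0.03839 / 0.03175 = 1.2091
β_Jory = 0.05488 / 0.03175 = 1.7285
β_Dray = 0.00885 / 0.03175 = 0.2787
β_P = Σ w_i β_i = 0.28×-0.2995 + 0.13×2.2957 + 0.22×1.2091 + 0.23×1.7285 + 0.14×0.2787 = 0.9172
MRP = 11.91% − 3.57% = 8.34%
E(R_P) = R_f + β_P × MRP = 3.57% + 0.9172 × 8.34% = 11.22%

11.22%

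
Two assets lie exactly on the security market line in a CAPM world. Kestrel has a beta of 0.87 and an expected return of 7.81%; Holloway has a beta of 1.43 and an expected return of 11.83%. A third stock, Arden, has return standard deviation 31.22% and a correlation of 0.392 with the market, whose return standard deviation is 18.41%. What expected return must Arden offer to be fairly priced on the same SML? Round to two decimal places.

6.34%

MRP = (11.83% − 7.81%) / (1.43 − 0.87) = 7.1786%
R_f = 7.81% − 0.87 × 7.1786% = 1.5646%
β_Arden = ρ·σ_i/σ_m = 0.392 × 31.22 / 18.41 = 0.6648
E(R_Arden) = R_f + β × MRP = 1.5646% + 0.6648 × 7.1786% = 6.34%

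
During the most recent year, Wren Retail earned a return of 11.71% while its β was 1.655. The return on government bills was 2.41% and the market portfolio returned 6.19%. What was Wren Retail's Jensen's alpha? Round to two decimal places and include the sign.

+3.04%

Market excess return = 6.19% − 2.41% = 3.78%
CAPM benchmark = R_f + β(R_m − R_f) = 2.41% + 1.655 × 3.78% = 8.66590%
α = actual − benchmark = 11.71% − 8.66590% = +3.04%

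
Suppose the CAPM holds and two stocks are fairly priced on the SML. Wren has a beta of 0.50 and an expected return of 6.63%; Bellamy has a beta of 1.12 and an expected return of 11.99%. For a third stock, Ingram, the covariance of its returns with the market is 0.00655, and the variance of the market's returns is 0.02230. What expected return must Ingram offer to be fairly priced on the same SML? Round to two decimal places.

4.85%

MRP = (11.99% − 6.63%) / (1.12 − 0.50) = 8.6452%
R_f = 6.63% − 0.50 × 8.6452% = 2.3074%
β_Ingram = Cov / Var(R_m) = 0.00655 / 0.02230 = 0.2937
E(R_Ingram) = R_f + β × MRP = 2.3074% + 0.2937 × 8.6452% = 4.85%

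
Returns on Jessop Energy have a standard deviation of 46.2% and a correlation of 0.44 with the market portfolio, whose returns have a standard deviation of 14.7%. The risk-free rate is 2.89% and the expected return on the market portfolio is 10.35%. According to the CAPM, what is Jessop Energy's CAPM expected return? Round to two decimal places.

13.21%

β = ρ × σ_i / σ_m = 0.44 × 46.2% / 14.7% = 1.3829
MRP = 10.35% − 2.89% = 7.46%
E(R) = 2.89% + 1.3829 × 7.46% = 13.21%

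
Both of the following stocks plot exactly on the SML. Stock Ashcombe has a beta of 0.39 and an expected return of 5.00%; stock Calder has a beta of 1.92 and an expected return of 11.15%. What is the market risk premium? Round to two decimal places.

Both satisfy E(R) = R_f + β·MRP, so the slope of the SML is
MRP = (11.15% − 5.00%) / (1.92 − 0.39) = 6.15% / 1.53 = 4.0196%

4.02%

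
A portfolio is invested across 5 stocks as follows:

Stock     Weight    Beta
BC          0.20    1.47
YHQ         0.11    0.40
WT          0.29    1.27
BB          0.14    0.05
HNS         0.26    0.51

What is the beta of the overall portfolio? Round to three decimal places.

β_P = Σ w_i β_i = 0.20×1.47 + 0.11×0.40 + 0.29×1.27 + 0.14×0.05 + 0.26×0.51 = 0.8459

0.846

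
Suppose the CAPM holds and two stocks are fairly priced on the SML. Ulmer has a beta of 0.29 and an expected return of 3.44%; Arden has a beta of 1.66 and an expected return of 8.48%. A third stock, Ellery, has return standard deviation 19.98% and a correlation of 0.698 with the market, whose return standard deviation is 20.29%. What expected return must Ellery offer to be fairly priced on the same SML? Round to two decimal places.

4.90%

MRP = (8.48% − 3.44%) / (1.66 − 0.29) = 3.6788%
R_f = 3.44% − 0.29 × 3.6788% = 2.3731%
β_Ellery = ρ·σ_i/σ_m = 0.698 × 19.98 / 20.29 = 0.6873
E(R_Ellery) = R_f + β × MRP = 2.3731% + 0.6873 × 3.6788% = 4.90%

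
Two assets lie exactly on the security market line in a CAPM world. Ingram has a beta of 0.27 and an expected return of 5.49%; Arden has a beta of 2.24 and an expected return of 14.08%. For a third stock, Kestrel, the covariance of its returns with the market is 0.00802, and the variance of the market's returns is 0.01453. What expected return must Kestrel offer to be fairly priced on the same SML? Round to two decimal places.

6.72%

MRP = (14.08% − 5.49%) / (2.24 − 0.27) = 4.3604%
R_f = 5.49% − 0.27 × 4.3604% = 4.3127%
β_Kestrel = Cov / Var(R_m) = 0.00802 / 0.01453 = 0.5520
E(R_Kestrel) = R_f + β × MRP = 4.3127% + 0.5520 × 4.3604% = 6.72%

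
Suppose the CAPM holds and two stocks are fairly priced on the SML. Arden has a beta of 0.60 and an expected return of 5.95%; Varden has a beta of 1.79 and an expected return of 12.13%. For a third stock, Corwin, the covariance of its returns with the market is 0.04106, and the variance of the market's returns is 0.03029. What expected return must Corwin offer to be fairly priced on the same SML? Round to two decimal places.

9.87%

MRP = (12.13% − 5.95%) / (1.79 − 0.60) = 5.1933%
R_f = 5.95% − 0.60 × 5.1933% = 2.8340%
β_Corwin = Cov / Var(R_m) = 0.04106 / 0.03029 = 1.3556
E(R_Corwin) = R_f + β × MRP = 2.8340% + 1.3556 × 5.1933% = 9.87%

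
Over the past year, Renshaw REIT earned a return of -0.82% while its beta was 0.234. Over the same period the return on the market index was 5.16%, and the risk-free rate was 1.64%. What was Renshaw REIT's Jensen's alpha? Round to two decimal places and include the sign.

-3.28%

Market excess return = 5.16% − 1.64% = 3.52%
CAPM benchmark = R_f + β(R_m − R_f) = 1.64% + 0.234 × 3.52% = 2.46368%
α = actual − benchmark = -0.82% − 2.46368% = -3.28%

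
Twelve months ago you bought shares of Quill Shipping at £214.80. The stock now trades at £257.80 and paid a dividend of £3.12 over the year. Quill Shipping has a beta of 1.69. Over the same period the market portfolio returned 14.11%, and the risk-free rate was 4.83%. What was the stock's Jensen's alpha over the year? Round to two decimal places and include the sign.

+0.96%

Realised HPR = (P1 + D1 − P0) / P0 = (257.80 + 3.12 − 214.80) / 214.80 = 46.12 / 214.80 = 21.4711%
MRP = 14.11% − 4.83% = 9.28%
CAPM required = R_f + β·MRP = 4.83% + 1.69 × 9.28% = 20.5132%
α = realised − required = 21.4711% − 20.5132% = +0.96%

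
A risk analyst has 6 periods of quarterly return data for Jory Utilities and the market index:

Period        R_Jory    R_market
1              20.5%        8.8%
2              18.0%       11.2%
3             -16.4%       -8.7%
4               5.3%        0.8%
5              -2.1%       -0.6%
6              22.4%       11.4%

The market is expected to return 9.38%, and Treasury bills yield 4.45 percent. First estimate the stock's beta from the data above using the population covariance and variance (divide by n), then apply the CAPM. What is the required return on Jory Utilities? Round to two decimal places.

Mean R_i = (20.5 + 18.0 − 16.4 + 5.3 − 2.1 + 22.4) / 6 = 7.9500%
Mean R_m = (8.8 + 11.2 − 8.7 + 0.8 − 0.6 + 11.4) / 6 = 3.8167%
Σ(R_i − R̄_i)(R_m − R̄_m) = 603.4850  ⇒  Cov = 603.4850 / 6 = 100.5808
Σ(R_m − R̄_m)² = 322.1283  ⇒  Var(R_m) = 322.1283 / 6 = 53.6881
β = Cov / Var(R_m) = 100.5808 / 53.6881 = 1.8734
MRP = 9.38% − 4.45% = 4.93%
E(R) = R_f + β × MRP = 4.45% + 1.8734 × 4.93% = 13.69%

13.69%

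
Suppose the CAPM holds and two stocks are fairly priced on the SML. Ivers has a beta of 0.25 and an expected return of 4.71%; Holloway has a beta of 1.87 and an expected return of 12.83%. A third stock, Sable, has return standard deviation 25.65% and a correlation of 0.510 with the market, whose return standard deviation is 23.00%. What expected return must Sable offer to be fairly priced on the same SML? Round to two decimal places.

6.31%

MRP = (12.83% − 4.71%) / (1.87 − 0.25) = 5.0123%
R_f = 4.71% − 0.25 × 5.0123% = 3.4569%
β_Sable = ρ·σ_i/σ_m = 0.510 × 25.65 / 23.00 = 0.5688
E(R_Sable) = R_f + β × MRP = 3.4569% + 0.5688 × 5.0123% = 6.31%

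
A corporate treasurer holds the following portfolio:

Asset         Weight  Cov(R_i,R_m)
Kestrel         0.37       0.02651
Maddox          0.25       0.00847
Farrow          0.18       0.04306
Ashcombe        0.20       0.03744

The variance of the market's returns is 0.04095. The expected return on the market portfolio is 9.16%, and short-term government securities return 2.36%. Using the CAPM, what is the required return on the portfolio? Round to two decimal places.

β_Kestrel = 0.02651 / 0.04095 = 0.6474
β_Maddox = 0.00847 / 0.04095 = 0.2068
β_Farrow = 0.04306 / 0.04095 = 1.0515
β_Ashcombe = 0.03744 / 0.04095 = 0.9143
β_P = Σ w_i β_i = 0.37×0.6474 + 0.25×0.2068 + 0.18×1.0515 + 0.20×0.9143 = 0.6634
MRP = 9.16% − 2.36% = 6.80%
E(R_P) = R_f + β_P × MRP = 2.36% + 0.6634 × 6.80% = 6.87%

6.87%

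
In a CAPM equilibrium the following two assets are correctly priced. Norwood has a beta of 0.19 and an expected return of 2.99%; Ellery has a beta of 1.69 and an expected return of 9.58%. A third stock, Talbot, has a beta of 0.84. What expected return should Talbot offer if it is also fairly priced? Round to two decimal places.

MRP (SML slope) = (9.58% − 2.99%) / (1.69 − 0.19) = 6.59% / 1.50 = 4.3933%
R_f (intercept) = 2.99% − 0.19 × 4.3933% = 2.1553%
E(R_Talbot) = R_f + β × MRP = 2.1553% + 0.84 × 4.3933% = 5.85%

5.85%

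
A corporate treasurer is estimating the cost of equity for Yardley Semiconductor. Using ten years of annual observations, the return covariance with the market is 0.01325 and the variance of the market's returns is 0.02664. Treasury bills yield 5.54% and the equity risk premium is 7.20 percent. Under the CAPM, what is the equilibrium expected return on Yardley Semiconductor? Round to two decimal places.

9.12%

β = Cov(R_i, R_m) / Var(R_m) = 0.01325 / 0.02664 = 0.4974
E(R) = R_f + β × MRP = 5.54% + 0.4974 × 7.20% = 9.12%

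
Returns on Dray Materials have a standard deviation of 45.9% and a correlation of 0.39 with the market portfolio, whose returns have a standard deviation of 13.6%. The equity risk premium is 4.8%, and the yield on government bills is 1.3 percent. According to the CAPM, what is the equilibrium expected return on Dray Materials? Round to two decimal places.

β = ρ × σ_i / σ_m = 0.39 × 45.9% / 13.6% = 1.3163
E(R) = 1.3% + 1.3163 × 4.8% = 7.62%

7.62%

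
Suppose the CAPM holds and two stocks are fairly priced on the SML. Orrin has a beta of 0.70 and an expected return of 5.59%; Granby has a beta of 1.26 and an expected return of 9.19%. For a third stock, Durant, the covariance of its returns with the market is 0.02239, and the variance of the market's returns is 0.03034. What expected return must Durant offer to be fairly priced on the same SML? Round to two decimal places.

MRP = (9.19% − 5.59%) / (1.26 − 0.70) = 6.4286%
R_f = 5.59% − 0.70 × 6.4286% = 1.0900%
β_Durant = Cov / Var(R_m) = 0.02239 / 0.03034 = 0.7380
E(R_Durant) = R_f + β × MRP = 1.0900% + 0.7380 × 6.4286% = 5.83%

5.83%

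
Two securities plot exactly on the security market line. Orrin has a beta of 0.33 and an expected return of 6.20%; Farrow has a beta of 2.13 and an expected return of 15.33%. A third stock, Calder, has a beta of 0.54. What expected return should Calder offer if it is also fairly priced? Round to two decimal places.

7.27%

MRP (SML slope) = (15.33% − 6.20%) / (2.13 − 0.33) = 9.13% / 1.80 = 5.0722%
R_f (intercept) = 6.20% − 0.33 × 5.0722% = 4.5262%
E(R_Calder) = R_f + β × MRP = 4.5262% + 0.54 × 5.0722% = 7.27%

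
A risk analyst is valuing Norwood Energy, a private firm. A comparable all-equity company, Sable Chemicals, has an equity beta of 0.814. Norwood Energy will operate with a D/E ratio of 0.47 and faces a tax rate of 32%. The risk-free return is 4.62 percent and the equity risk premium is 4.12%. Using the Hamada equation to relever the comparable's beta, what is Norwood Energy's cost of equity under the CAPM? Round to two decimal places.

9.05%

β_L = β_U × [1 + (1 − t)(D/E)] = 0.814 × [1 + (1 − 0.32) × 0.47]
    = 0.814 × [1 + 0.68 × 0.47] = 0.814 × 1.3196 = 1.0742
E(R) = R_f + β_L × MRP = 4.62% + 1.0742 × 4.12% = 9.05%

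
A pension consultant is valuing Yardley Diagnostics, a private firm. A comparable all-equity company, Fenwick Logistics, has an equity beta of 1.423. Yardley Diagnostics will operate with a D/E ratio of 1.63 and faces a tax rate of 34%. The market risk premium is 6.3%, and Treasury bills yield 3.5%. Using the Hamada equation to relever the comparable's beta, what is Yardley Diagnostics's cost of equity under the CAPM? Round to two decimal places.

β_L = β_U × [1 + (1 − t)(D/E)] = 1.423 × [1 + (1 − 0.34) × 1.63]
    = 1.423 × [1 + 0.66 × 1.63] = 1.423 × 2.0758 = 2.9539
E(R) = R_f + β_L × MRP = 3.5% + 2.9539 × 6.3% = 22.11%

22.11%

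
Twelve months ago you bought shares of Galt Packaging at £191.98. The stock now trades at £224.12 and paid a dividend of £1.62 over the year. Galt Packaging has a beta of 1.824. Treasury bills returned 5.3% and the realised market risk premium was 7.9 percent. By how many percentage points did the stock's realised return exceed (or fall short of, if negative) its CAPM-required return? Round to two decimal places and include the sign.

Realised HPR = (P1 + D1 − P0) / P0 = (224.12 + 1.62 − 191.98) / 191.98 = 33.76 / 191.98 = 17.5852%
CAPM required = R_f + β·MRP = 5.3% + 1.824 × 7.9% = 19.7096%
α = realised − required = 17.5852% − 19.7096% = -2.12%

-2.12%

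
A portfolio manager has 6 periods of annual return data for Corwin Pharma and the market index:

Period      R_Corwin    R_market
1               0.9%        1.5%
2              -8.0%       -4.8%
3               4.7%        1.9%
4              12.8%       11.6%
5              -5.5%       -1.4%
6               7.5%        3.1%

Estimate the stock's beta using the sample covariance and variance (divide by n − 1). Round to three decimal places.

Mean R_i = (0.9 − 8.0 + 4.7 + 12.8 − 5.5 + 7.5) / 6 = 2.0667%
Mean R_m = (1.5 − 4.8 + 1.9 + 11.6 − 1.4 + 3.1) / 6 = 1.9833%
Σ(R_i − R̄_i)(R_m − R̄_m) = 203.5167  ⇒  Cov = 203.5167 / 5 = 40.7033
Σ(R_m − R̄_m)² = 151.4283  ⇒  Var(R_m) = 151.4283 / 5 = 30.2857
β = Cov / Var(R_m) = 40.7033 / 30.2857 = 1.3440

1.344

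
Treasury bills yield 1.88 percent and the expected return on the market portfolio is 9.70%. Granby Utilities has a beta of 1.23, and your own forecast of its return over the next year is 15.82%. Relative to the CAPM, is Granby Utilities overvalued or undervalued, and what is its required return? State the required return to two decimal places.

MRP = 9.70% − 1.88% = 7.82%
Required return = R_f + β·MRP = 1.88% + 1.23 × 7.82% = 11.50%
Forecast 15.82% > required 11.50% → the stock plots above the SML → undervalued.

Undervalued; required return 11.50%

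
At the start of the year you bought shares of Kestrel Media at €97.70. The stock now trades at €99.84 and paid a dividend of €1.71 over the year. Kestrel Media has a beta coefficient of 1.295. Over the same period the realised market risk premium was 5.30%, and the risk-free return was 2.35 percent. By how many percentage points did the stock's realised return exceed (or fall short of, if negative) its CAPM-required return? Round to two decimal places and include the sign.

Realised HPR = (P1 + D1 − P0) / P0 = (99.84 + 1.71 − 97.70) / 97.70 = 3.85 / 97.70 = 3.9406%
CAPM required = R_f + β·MRP = 2.35% + 1.295 × 5.30% = 9.21350%
α = realised − required = 3.9406% − 9.21350% = -5.27%

-5.27%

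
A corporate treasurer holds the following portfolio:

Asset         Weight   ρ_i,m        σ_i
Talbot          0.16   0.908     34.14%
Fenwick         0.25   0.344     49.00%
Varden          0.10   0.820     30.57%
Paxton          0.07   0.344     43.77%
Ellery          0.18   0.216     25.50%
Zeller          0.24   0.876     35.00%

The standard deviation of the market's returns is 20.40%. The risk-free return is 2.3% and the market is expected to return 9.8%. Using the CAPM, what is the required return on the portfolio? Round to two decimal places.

β_Talbot = 0.908 × 34.14% / 20.40% = 1.5196
β_Fenwick = 0.344 × 49.00% / 20.40% = 0.8263
β_Varden = 0.820 × 30.57% / 20.40% = 1.2288
β_Paxton = 0.344 × 43.77% / 20.40% = 0.7381
β_Ellery = 0.216 × 25.50% / 20.40% = 0.2700
β_Zeller = 0.876 × 35.00% / 20.40% = 1.5029
β_P = Σ w_i β_i = 0.16×1.5196 + 0.25×0.8263 + 0.10×1.2288 + 0.07×0.7381 + 0.18×0.2700 + 0.24×1.5029 = 1.0336
MRP = 9.8% − 2.3% = 7.50%
E(R_P) = R_f + β_P × MRP = 2.3% + 1.0336 × 7.5% = 10.05%

10.05%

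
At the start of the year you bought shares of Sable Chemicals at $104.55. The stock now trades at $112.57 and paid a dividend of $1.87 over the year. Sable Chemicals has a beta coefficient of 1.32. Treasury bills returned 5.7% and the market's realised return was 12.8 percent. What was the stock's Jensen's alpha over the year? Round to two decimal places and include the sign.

Realised HPR = (P1 + D1 − P0) / P0 = (112.57 + 1.87 − 104.55) / 104.55 = 9.89 / 104.55 = 9.4596%
MRP = 12.8% − 5.7% = 7.10%
CAPM required = R_f + β·MRP = 5.7% + 1.32 × 7.1% = 15.0720%
α = realised − required = 9.4596% − 15.0720% = -5.61%

-5.61%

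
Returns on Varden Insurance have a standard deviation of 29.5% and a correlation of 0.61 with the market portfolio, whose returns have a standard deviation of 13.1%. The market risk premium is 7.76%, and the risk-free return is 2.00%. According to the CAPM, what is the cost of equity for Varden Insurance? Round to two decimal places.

β = ρ × σ_i / σ_m = 0.61 × 29.5% / 13.1% = 1.3737
E(R) = 2.00% + 1.3737 × 7.76% = 12.66%

12.66%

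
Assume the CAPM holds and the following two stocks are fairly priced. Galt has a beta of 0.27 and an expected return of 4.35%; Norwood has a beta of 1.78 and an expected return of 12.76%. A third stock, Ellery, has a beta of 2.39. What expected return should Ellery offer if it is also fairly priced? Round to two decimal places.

16.16%

MRP (SML slope) = (12.76% − 4.35%) / (1.78 − 0.27) = 8.41% / 1.51 = 5.5695%
R_f (intercept) = 4.35% − 0.27 × 5.5695% = 2.8462%
E(R_Ellery) = R_f + β × MRP = 2.8462% + 2.39 × 5.5695% = 16.16%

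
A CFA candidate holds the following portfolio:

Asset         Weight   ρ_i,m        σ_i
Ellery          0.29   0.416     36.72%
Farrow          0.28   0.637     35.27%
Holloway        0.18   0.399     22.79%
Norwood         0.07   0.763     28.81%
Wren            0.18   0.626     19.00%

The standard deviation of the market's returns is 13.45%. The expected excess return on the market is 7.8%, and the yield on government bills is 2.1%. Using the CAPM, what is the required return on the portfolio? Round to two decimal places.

β_Ellery = 0.416 × 36.72% / 13.45% = 1.1357
β_Farrow = 0.637 × 35.27% / 13.45% = 1.6704
β_Holloway = 0.399 × 22.79% / 13.45% = 0.6761
β_Norwood = 0.763 × 28.81% / 13.45% = 1.6344
β_Wren = 0.626 × 19.00% / 13.45% = 0.8843
β_P = Σ w_i β_i = 0.29×1.1357 + 0.28×1.6704 + 0.18×0.6761 + 0.07×1.6344 + 0.18×0.8843 = 1.1923
E(R_P) = R_f + β_P × MRP = 2.1% + 1.1923 × 7.8% = 11.40%

11.40%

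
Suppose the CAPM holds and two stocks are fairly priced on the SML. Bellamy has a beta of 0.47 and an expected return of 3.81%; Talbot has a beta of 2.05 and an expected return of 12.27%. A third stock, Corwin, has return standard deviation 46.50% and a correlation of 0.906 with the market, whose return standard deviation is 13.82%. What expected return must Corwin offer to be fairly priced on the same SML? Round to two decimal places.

MRP = (12.27% − 3.81%) / (2.05 − 0.47) = 5.3544%
R_f = 3.81% − 0.47 × 5.3544% = 1.2934%
β_Corwin = ρ·σ_i/σ_m = 0.906 × 46.50 / 13.82 = 3.0484
E(R_Corwin) = R_f + β × MRP = 1.2934% + 3.0484 × 5.3544% = 17.62%

17.62%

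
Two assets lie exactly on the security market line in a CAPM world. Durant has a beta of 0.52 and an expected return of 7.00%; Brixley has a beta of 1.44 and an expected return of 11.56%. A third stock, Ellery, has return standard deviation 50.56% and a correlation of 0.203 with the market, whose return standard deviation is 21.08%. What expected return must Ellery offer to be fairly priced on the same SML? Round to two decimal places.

6.84%

MRP = (11.56% − 7.00%) / (1.44 − 0.52) = 4.9565%
R_f = 7.00% − 0.52 × 4.9565% = 4.4226%
β_Ellery = ρ·σ_i/σ_m = 0.203 × 50.56 / 21.08 = 0.4869
E(R_Ellery) = R_f + β × MRP = 4.4226% + 0.4869 × 4.9565% = 6.84%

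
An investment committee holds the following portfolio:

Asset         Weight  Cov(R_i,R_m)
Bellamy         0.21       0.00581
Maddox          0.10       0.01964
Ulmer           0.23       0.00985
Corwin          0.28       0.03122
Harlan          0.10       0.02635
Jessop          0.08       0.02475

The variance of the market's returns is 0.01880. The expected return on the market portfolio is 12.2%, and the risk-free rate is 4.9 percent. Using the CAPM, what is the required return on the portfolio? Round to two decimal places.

12.20%

β_Bellamy = 0.00581 / 0.01880 = 0.3090
β_Maddox = 0.01964 / 0.01880 = 1.0447
β_Ulmer = 0.00985 / 0.01880 = 0.5239
β_Corwin = 0.03122 / 0.01880 = 1.6606
β_Harlan = 0.02635 / 0.01880 = 1.4016
β_Jessop = 0.02475 / 0.01880 = 1.3165
β_P = Σ w_i β_i = 0.21×0.3090 + 0.10×1.0447 + 0.23×0.5239 + 0.28×1.6606 + 0.10×1.4016 + 0.08×1.3165 = 1.0003
MRP = 12.2% − 4.9% = 7.30%
E(R_P) = R_f + β_P × MRP = 4.9% + 1.0003 × 7.3% = 12.20%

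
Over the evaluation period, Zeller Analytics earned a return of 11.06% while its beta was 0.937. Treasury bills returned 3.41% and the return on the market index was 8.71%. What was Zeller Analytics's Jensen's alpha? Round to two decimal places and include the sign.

+2.68%

Market excess return = 8.71% − 3.41% = 5.30%
CAPM benchmark = R_f + β(R_m − R_f) = 3.41% + 0.937 × 5.30% = 8.37610%
α = actual − benchmark = 11.06% − 8.37610% = +2.68%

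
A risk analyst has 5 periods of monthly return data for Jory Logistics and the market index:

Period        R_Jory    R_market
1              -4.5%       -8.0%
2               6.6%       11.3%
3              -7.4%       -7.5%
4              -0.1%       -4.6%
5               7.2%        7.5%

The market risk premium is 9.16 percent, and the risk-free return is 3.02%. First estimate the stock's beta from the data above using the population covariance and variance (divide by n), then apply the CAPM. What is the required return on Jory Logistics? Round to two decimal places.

Mean R_i = (-4.5 + 6.6 − 7.4 − 0.1 + 7.2) / 5 = 0.3600%
Mean R_m = (-8.0 + 11.3 − 7.5 − 4.6 + 7.5) / 5 = -0.2600%
Σ(R_i − R̄_i)(R_m − R̄_m) = 221.0080  ⇒  Cov = 221.0080 / 5 = 44.2016
Σ(R_m − R̄_m)² = 325.0120  ⇒  Var(R_m) = 325.0120 / 5 = 65.0024
β = Cov / Var(R_m) = 44.2016 / 65.0024 = 0.6800
E(R) = R_f + β × MRP = 3.02% + 0.6800 × 9.16% = 9.25%

9.25%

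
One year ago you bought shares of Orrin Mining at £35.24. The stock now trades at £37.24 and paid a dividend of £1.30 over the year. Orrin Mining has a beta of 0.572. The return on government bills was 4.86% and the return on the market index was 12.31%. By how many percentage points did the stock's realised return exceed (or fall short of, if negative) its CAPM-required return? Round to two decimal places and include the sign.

Realised HPR = (P1 + D1 − P0) / P0 = (37.24 + 1.30 − 35.24) / 35.24 = 3.30 / 35.24 = 9.3644%
MRP = 12.31% − 4.86% = 7.45%
CAPM required = R_f + β·MRP = 4.86% + 0.572 × 7.45% = 9.12140%
α = realised − required = 9.3644% − 9.12140% = +0.24%

+0.24%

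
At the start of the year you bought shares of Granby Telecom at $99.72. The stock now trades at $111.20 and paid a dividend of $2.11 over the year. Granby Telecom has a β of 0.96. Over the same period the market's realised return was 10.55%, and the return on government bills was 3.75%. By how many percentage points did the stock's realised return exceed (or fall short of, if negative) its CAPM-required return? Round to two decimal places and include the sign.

+3.35%

Realised HPR = (P1 + D1 − P0) / P0 = (111.20 + 2.11 − 99.72) / 99.72 = 13.59 / 99.72 = 13.6282%
MRP = 10.55% − 3.75% = 6.80%
CAPM required = R_f + β·MRP = 3.75% + 0.96 × 6.80% = 10.2780%
α = realised − required = 13.6282% − 10.2780% = +3.35%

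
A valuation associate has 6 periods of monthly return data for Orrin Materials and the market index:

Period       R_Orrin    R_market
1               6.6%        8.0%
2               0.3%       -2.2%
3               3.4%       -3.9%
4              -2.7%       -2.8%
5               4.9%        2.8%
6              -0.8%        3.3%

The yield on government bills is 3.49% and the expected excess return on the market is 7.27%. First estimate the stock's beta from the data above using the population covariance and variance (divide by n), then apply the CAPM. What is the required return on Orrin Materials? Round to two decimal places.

Mean R_i = (6.6 + 0.3 + 3.4 − 2.7 + 4.9 − 0.8) / 6 = 1.9500%
Mean R_m = (8.0 − 2.2 − 3.9 − 2.8 + 2.8 + 3.3) / 6 = 0.8667%
Σ(R_i − R̄_i)(R_m − R̄_m) = 47.3800  ⇒  Cov = 47.3800 / 6 = 7.8967
Σ(R_m − R̄_m)² = 106.1133  ⇒  Var(R_m) = 106.1133 / 6 = 17.6856
β = Cov / Var(R_m) = 7.8967 / 17.6856 = 0.4465
E(R) = R_f + β × MRP = 3.49% + 0.4465 × 7.27% = 6.74%

6.74%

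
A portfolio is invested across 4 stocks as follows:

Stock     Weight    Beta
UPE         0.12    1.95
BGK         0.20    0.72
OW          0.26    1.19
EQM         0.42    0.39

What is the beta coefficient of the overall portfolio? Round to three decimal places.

0.851

β_P = Σ w_i β_i = 0.12×1.95 + 0.20×0.72 + 0.26×1.19 + 0.42×0.39 = 0.8512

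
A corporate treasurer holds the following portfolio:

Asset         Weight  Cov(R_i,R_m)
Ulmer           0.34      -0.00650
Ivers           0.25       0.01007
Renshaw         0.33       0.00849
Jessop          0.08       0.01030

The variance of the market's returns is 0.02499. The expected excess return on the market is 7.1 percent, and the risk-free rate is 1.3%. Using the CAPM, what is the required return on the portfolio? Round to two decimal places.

β_Ulmer = -0.00650 / 0.02499 = -0.2601
β_Ivers = 0.01007 / 0.02499 = 0.4030
β_Renshaw = 0.00849 / 0.02499 = 0.3397
β_Jessop = 0.01030 / 0.02499 = 0.4122
β_P = Σ w_i β_i = 0.34×-0.2601 + 0.25×0.4030 + 0.33×0.3397 + 0.08×0.4122 = 0.1574
E(R_P) = R_f + β_P × MRP = 1.3% + 0.1574 × 7.1% = 2.42%

2.42%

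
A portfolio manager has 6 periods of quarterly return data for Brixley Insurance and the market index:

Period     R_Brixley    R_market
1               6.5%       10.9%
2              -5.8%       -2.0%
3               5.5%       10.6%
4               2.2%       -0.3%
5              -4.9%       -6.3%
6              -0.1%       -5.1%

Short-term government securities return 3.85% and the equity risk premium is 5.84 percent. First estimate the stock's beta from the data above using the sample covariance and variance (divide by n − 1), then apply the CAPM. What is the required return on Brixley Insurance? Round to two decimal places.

7.20%

Mean R_i = (6.5 − 5.8 + 5.5 + 2.2 − 4.9 − 0.1) / 6 = 0.5667%
Mean R_m = (10.9 − 2.0 + 10.6 − 0.3 − 6.3 − 5.1) / 6 = 1.3000%
Σ(R_i − R̄_i)(R_m − R̄_m) = 167.0500  ⇒  Cov = 167.0500 / 5 = 33.4100
Σ(R_m − R̄_m)² = 290.8200  ⇒  Var(R_m) = 290.8200 / 5 = 58.1640
β = Cov / Var(R_m) = 33.4100 / 58.1640 = 0.5744
E(R) = R_f + β × MRP = 3.85% + 0.5744 × 5.84% = 7.20%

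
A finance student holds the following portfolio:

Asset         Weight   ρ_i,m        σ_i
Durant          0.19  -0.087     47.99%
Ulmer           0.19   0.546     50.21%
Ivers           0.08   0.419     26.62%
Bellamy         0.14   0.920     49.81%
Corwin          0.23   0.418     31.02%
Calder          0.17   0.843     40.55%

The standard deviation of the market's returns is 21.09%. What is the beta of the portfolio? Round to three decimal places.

0.973

β_Durant = -0.087 × 47.99% / 21.09% = -0.1980
β_Ulmer = 0.546 × 50.21% / 21.09% = 1.2999
β_Ivers = 0.419 × 26.62% / 21.09% = 0.5289
β_Bellamy = 0.920 × 49.81% / 21.09% = 2.1728
β_Corwin = 0.418 × 31.02% / 21.09% = 0.6148
β_Calder = 0.843 × 40.55% / 21.09% = 1.6208
β_P = Σ w_i β_i = 0.19×-0.1980 + 0.19×1.2999 + 0.08×0.5289 + 0.14×2.1728 + 0.23×0.6148 + 0.17×1.6208 = 0.9728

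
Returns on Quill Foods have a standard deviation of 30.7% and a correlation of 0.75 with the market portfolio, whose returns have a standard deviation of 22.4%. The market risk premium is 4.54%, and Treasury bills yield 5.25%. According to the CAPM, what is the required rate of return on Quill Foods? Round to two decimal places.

β = ρ × σ_i / σ_m = 0.75 × 30.7% / 22.4% = 1.0279
E(R) = 5.25% + 1.0279 × 4.54% = 9.92%

9.92%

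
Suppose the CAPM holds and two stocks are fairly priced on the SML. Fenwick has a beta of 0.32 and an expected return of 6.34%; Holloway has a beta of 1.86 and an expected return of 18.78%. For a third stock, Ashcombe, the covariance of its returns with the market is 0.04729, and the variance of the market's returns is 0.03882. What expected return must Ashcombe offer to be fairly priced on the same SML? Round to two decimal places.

13.60%

MRP = (18.78% − 6.34%) / (1.86 − 0.32) = 8.0779%
R_f = 6.34% − 0.32 × 8.0779% = 3.7551%
β_Ashcombe = Cov / Var(R_m) = 0.04729 / 0.03882 = 1.2182
E(R_Ashcombe) = R_f + β × MRP = 3.7551% + 1.2182 × 8.0779% = 13.60%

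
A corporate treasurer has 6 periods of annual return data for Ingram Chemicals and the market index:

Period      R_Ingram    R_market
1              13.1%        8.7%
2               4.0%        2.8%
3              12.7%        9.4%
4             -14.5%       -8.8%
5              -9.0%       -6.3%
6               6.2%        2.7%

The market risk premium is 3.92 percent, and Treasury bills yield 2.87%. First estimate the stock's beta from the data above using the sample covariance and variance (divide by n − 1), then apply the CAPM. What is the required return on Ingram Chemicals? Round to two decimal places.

8.77%

Mean R_i = (13.1 + 4.0 + 12.7 − 14.5 − 9.0 + 6.2) / 6 = 2.0833%
Mean R_m = (8.7 + 2.8 + 9.4 − 8.8 − 6.3 + 2.7) / 6 = 1.4167%
Σ(R_i − R̄_i)(R_m − R̄_m) = 427.8817  ⇒  Cov = 427.8817 / 5 = 85.5763
Σ(R_m − R̄_m)² = 284.2683  ⇒  Var(R_m) = 284.2683 / 5 = 56.8537
β = Cov / Var(R_m) = 85.5763 / 56.8537 = 1.5052
E(R) = R_f + β × MRP = 2.87% + 1.5052 × 3.92% = 8.77%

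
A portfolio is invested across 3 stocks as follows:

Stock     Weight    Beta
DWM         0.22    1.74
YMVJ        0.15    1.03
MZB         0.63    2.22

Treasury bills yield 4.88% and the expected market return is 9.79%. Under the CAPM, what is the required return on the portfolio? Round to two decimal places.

β_P = Σ w_i β_i = 0.22×1.74 + 0.15×1.03 + 0.63×2.22 = 1.9359
MRP = 9.79% − 4.88% = 4.91%
E(R_P) = R_f + β_P × MRP = 4.88% + 1.9359 × 4.91% = 14.39%

14.39%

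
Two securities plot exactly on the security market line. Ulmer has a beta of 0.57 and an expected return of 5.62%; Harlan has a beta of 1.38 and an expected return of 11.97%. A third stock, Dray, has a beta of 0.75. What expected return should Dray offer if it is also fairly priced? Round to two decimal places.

7.03%

MRP (SML slope) = (11.97% − 5.62%) / (1.38 − 0.57) = 6.35% / 0.81 = 7.8395%
R_f (intercept) = 5.62% − 0.57 × 7.8395% = 1.1515%
E(R_Dray) = R_f + β × MRP = 1.1515% + 0.75 × 7.8395% = 7.03%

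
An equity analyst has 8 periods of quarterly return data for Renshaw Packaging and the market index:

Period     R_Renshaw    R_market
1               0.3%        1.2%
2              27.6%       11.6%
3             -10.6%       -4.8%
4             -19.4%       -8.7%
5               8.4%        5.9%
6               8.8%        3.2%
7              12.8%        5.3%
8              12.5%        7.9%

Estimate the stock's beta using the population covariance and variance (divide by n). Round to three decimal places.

Mean R_i = (0.3 + 27.6 − 10.6 − 19.4 + 8.4 + 8.8 + 12.8 + 12.5) / 8 = 5.0500%
Mean R_m = (1.2 + 11.6 − 4.8 − 8.7 + 5.9 + 3.2 + 5.3 + 7.9) / 8 = 2.7000%
Σ(R_i − R̄_i)(R_m − R̄_m) = 675.4100  ⇒  Cov = 675.4100 / 8 = 84.4263
Σ(R_m − R̄_m)² = 311.9600  ⇒  Var(R_m) = 311.9600 / 8 = 38.9950
β = Cov / Var(R_m) = 84.4263 / 38.9950 = 2.1651

2.165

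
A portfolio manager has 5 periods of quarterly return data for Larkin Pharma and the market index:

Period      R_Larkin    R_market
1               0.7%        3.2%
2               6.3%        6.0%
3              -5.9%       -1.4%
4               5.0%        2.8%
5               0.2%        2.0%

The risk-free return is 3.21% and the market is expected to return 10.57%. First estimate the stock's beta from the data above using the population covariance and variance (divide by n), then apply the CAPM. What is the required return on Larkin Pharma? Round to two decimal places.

Mean R_i = (0.7 + 6.3 − 5.9 + 5.0 + 0.2) / 5 = 1.2600%
Mean R_m = (3.2 + 6.0 − 1.4 + 2.8 + 2.0) / 5 = 2.5200%
Σ(R_i − R̄_i)(R_m − R̄_m) = 46.8240  ⇒  Cov = 46.8240 / 5 = 9.3648
Σ(R_m − R̄_m)² = 28.2880  ⇒  Var(R_m) = 28.2880 / 5 = 5.6576
β = Cov / Var(R_m) = 9.3648 / 5.6576 = 1.6553
MRP = 10.57% − 3.21% = 7.36%
E(R) = R_f + β × MRP = 3.21% + 1.6553 × 7.36% = 15.39%

15.39%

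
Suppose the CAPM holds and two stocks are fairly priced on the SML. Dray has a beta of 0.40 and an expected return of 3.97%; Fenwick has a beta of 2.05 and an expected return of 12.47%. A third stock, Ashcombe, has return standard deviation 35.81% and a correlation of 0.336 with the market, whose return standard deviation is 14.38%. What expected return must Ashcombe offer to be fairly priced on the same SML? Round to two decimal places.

MRP = (12.47% − 3.97%) / (2.05 − 0.40) = 5.1515%
R_f = 3.97% − 0.40 × 5.1515% = 1.9094%
β_Ashcombe = ρ·σ_i/σ_m = 0.336 × 35.81 / 14.38 = 0.8367
E(R_Ashcombe) = R_f + β × MRP = 1.9094% + 0.8367 × 5.1515% = 6.22%

6.22%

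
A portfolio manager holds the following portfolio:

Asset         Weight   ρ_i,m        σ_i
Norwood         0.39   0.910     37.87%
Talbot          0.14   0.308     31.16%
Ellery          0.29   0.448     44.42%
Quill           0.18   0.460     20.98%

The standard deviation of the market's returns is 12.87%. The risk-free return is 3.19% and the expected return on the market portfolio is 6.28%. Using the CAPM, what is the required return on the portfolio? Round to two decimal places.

8.54%

β_Norwood = 0.910 × 37.87% / 12.87% = 2.6777
β_Talbot = 0.308 × 31.16% / 12.87% = 0.7457
β_Ellery = 0.448 × 44.42% / 12.87% = 1.5462
β_Quill = 0.460 × 20.98% / 12.87% = 0.7499
β_P = Σ w_i β_i = 0.39×2.6777 + 0.14×0.7457 + 0.29×1.5462 + 0.18×0.7499 = 1.7321
MRP = 6.28% − 3.19% = 3.09%
E(R_P) = R_f + β_P × MRP = 3.19% + 1.7321 × 3.09% = 8.54%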